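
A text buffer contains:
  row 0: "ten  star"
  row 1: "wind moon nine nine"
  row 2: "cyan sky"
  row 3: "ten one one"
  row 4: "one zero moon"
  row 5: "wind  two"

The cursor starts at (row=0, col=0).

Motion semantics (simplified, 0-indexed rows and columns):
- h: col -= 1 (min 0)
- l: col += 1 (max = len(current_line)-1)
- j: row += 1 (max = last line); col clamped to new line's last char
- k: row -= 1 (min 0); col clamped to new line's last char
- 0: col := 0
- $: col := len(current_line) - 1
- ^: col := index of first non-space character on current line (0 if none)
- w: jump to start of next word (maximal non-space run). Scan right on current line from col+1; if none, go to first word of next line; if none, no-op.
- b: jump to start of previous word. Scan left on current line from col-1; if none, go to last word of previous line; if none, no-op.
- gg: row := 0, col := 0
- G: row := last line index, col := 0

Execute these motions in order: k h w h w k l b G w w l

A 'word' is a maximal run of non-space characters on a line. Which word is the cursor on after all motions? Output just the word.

Answer: two

Derivation:
After 1 (k): row=0 col=0 char='t'
After 2 (h): row=0 col=0 char='t'
After 3 (w): row=0 col=5 char='s'
After 4 (h): row=0 col=4 char='_'
After 5 (w): row=0 col=5 char='s'
After 6 (k): row=0 col=5 char='s'
After 7 (l): row=0 col=6 char='t'
After 8 (b): row=0 col=5 char='s'
After 9 (G): row=5 col=0 char='w'
After 10 (w): row=5 col=6 char='t'
After 11 (w): row=5 col=6 char='t'
After 12 (l): row=5 col=7 char='w'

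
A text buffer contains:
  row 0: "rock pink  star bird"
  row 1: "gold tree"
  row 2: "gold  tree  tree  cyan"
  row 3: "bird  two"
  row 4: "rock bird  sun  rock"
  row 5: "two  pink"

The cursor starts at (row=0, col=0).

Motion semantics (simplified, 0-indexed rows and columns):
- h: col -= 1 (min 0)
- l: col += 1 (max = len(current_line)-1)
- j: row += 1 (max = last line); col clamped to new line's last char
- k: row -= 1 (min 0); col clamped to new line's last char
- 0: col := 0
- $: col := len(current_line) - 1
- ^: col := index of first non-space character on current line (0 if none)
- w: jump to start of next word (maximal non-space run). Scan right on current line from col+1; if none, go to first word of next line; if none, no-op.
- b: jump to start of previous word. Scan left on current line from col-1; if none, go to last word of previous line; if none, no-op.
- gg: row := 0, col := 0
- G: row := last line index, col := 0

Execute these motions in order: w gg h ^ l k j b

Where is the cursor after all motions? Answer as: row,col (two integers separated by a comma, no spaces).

After 1 (w): row=0 col=5 char='p'
After 2 (gg): row=0 col=0 char='r'
After 3 (h): row=0 col=0 char='r'
After 4 (^): row=0 col=0 char='r'
After 5 (l): row=0 col=1 char='o'
After 6 (k): row=0 col=1 char='o'
After 7 (j): row=1 col=1 char='o'
After 8 (b): row=1 col=0 char='g'

Answer: 1,0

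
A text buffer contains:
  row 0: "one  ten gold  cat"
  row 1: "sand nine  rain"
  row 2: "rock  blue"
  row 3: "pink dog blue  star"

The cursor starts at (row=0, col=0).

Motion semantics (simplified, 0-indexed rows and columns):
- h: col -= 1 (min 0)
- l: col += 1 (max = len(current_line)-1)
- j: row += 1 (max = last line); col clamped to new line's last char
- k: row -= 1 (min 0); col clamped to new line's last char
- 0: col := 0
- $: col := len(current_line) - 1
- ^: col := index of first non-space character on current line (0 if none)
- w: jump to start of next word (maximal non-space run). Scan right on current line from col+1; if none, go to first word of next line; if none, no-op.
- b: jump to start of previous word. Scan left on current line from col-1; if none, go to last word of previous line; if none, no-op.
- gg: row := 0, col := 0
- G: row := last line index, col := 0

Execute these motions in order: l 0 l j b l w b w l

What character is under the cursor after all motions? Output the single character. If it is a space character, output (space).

Answer: i

Derivation:
After 1 (l): row=0 col=1 char='n'
After 2 (0): row=0 col=0 char='o'
After 3 (l): row=0 col=1 char='n'
After 4 (j): row=1 col=1 char='a'
After 5 (b): row=1 col=0 char='s'
After 6 (l): row=1 col=1 char='a'
After 7 (w): row=1 col=5 char='n'
After 8 (b): row=1 col=0 char='s'
After 9 (w): row=1 col=5 char='n'
After 10 (l): row=1 col=6 char='i'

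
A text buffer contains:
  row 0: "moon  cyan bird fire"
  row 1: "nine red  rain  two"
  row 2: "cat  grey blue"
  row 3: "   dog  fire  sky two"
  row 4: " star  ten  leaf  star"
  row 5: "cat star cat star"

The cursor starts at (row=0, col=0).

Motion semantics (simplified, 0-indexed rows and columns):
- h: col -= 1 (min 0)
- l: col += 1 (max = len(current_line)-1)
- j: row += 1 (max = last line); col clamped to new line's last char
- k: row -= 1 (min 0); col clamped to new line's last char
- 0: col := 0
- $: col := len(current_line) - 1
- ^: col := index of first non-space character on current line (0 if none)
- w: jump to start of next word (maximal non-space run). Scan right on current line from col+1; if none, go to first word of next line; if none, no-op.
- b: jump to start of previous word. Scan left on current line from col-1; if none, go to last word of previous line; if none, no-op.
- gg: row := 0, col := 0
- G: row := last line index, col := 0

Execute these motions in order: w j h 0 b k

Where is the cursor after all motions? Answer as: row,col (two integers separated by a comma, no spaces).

Answer: 0,16

Derivation:
After 1 (w): row=0 col=6 char='c'
After 2 (j): row=1 col=6 char='e'
After 3 (h): row=1 col=5 char='r'
After 4 (0): row=1 col=0 char='n'
After 5 (b): row=0 col=16 char='f'
After 6 (k): row=0 col=16 char='f'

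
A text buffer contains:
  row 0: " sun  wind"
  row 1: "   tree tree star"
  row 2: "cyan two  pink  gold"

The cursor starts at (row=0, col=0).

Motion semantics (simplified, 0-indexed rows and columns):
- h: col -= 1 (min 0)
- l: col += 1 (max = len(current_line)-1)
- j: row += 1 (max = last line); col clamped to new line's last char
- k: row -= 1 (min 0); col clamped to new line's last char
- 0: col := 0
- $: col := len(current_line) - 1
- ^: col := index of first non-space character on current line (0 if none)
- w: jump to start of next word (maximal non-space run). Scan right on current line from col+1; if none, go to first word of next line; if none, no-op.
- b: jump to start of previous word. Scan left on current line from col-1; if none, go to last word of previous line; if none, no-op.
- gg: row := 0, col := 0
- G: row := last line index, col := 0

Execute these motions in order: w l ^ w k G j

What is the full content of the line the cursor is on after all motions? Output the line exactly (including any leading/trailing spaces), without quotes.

Answer: cyan two  pink  gold

Derivation:
After 1 (w): row=0 col=1 char='s'
After 2 (l): row=0 col=2 char='u'
After 3 (^): row=0 col=1 char='s'
After 4 (w): row=0 col=6 char='w'
After 5 (k): row=0 col=6 char='w'
After 6 (G): row=2 col=0 char='c'
After 7 (j): row=2 col=0 char='c'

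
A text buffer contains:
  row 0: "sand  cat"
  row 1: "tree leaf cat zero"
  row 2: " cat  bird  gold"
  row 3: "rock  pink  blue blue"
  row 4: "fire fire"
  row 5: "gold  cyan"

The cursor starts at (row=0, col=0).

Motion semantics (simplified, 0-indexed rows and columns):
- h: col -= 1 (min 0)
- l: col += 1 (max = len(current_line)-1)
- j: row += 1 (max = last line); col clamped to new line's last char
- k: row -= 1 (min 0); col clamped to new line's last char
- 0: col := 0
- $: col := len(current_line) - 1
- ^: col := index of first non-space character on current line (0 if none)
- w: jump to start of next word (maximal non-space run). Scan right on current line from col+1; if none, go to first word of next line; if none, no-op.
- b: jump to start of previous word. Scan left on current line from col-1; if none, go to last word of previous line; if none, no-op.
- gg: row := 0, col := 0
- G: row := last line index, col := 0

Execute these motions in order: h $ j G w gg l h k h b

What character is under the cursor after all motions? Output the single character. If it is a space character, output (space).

Answer: s

Derivation:
After 1 (h): row=0 col=0 char='s'
After 2 ($): row=0 col=8 char='t'
After 3 (j): row=1 col=8 char='f'
After 4 (G): row=5 col=0 char='g'
After 5 (w): row=5 col=6 char='c'
After 6 (gg): row=0 col=0 char='s'
After 7 (l): row=0 col=1 char='a'
After 8 (h): row=0 col=0 char='s'
After 9 (k): row=0 col=0 char='s'
After 10 (h): row=0 col=0 char='s'
After 11 (b): row=0 col=0 char='s'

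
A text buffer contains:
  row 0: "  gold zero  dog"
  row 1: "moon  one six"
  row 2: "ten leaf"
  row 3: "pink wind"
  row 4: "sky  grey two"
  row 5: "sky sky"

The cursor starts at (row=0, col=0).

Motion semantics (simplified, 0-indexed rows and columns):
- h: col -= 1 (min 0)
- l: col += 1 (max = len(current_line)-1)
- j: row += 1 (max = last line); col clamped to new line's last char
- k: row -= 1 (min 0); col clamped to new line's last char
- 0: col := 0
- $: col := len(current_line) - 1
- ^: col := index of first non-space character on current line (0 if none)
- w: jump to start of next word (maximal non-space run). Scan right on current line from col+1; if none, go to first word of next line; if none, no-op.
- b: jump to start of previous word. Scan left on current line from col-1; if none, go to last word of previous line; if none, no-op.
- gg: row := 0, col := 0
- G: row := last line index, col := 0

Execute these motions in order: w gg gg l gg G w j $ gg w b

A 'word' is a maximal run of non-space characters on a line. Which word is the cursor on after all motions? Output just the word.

After 1 (w): row=0 col=2 char='g'
After 2 (gg): row=0 col=0 char='_'
After 3 (gg): row=0 col=0 char='_'
After 4 (l): row=0 col=1 char='_'
After 5 (gg): row=0 col=0 char='_'
After 6 (G): row=5 col=0 char='s'
After 7 (w): row=5 col=4 char='s'
After 8 (j): row=5 col=4 char='s'
After 9 ($): row=5 col=6 char='y'
After 10 (gg): row=0 col=0 char='_'
After 11 (w): row=0 col=2 char='g'
After 12 (b): row=0 col=2 char='g'

Answer: gold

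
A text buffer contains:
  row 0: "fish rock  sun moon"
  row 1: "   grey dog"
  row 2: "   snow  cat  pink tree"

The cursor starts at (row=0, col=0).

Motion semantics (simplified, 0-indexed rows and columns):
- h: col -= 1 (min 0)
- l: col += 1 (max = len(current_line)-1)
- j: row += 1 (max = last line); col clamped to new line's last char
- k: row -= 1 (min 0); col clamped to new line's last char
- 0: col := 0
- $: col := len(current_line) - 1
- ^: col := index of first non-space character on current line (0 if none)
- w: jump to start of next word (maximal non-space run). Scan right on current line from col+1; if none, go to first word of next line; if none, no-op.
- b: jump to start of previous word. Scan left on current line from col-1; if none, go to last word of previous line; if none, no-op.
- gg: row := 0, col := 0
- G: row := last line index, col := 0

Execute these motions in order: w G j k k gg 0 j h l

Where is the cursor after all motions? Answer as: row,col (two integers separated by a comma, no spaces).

After 1 (w): row=0 col=5 char='r'
After 2 (G): row=2 col=0 char='_'
After 3 (j): row=2 col=0 char='_'
After 4 (k): row=1 col=0 char='_'
After 5 (k): row=0 col=0 char='f'
After 6 (gg): row=0 col=0 char='f'
After 7 (0): row=0 col=0 char='f'
After 8 (j): row=1 col=0 char='_'
After 9 (h): row=1 col=0 char='_'
After 10 (l): row=1 col=1 char='_'

Answer: 1,1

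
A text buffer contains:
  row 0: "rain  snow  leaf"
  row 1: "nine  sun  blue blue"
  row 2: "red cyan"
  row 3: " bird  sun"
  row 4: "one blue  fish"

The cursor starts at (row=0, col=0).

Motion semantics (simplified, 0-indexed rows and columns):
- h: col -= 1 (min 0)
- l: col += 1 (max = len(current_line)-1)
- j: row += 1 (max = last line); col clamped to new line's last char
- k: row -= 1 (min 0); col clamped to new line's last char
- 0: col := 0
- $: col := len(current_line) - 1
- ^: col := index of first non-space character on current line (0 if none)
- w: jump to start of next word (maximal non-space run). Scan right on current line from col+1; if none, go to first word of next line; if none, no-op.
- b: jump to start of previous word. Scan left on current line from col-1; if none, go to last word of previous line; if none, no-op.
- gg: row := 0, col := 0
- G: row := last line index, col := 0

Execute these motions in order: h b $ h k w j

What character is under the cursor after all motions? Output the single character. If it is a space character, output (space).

After 1 (h): row=0 col=0 char='r'
After 2 (b): row=0 col=0 char='r'
After 3 ($): row=0 col=15 char='f'
After 4 (h): row=0 col=14 char='a'
After 5 (k): row=0 col=14 char='a'
After 6 (w): row=1 col=0 char='n'
After 7 (j): row=2 col=0 char='r'

Answer: r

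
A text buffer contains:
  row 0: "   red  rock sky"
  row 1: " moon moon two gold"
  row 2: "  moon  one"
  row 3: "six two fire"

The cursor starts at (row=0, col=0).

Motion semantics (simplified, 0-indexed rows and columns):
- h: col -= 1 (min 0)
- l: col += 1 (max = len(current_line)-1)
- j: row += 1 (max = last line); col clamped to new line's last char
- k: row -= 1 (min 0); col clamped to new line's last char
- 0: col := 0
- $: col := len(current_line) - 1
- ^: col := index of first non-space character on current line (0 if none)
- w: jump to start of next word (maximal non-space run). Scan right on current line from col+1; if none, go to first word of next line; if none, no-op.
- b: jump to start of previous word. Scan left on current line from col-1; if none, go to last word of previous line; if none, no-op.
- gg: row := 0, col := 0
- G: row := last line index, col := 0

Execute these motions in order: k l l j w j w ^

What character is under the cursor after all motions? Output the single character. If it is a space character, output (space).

After 1 (k): row=0 col=0 char='_'
After 2 (l): row=0 col=1 char='_'
After 3 (l): row=0 col=2 char='_'
After 4 (j): row=1 col=2 char='o'
After 5 (w): row=1 col=6 char='m'
After 6 (j): row=2 col=6 char='_'
After 7 (w): row=2 col=8 char='o'
After 8 (^): row=2 col=2 char='m'

Answer: m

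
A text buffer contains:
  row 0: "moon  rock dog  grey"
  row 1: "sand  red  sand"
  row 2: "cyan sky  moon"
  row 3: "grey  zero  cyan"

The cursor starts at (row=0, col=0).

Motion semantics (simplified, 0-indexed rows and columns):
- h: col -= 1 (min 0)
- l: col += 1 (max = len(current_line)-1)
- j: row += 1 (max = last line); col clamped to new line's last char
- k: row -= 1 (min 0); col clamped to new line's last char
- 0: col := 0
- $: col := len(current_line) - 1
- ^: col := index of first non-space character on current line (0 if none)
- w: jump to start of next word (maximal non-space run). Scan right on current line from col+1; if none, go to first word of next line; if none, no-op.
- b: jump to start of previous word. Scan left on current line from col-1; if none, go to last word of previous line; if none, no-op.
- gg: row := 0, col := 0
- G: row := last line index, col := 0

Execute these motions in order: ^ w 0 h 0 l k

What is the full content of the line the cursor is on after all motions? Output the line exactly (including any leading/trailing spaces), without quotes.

After 1 (^): row=0 col=0 char='m'
After 2 (w): row=0 col=6 char='r'
After 3 (0): row=0 col=0 char='m'
After 4 (h): row=0 col=0 char='m'
After 5 (0): row=0 col=0 char='m'
After 6 (l): row=0 col=1 char='o'
After 7 (k): row=0 col=1 char='o'

Answer: moon  rock dog  grey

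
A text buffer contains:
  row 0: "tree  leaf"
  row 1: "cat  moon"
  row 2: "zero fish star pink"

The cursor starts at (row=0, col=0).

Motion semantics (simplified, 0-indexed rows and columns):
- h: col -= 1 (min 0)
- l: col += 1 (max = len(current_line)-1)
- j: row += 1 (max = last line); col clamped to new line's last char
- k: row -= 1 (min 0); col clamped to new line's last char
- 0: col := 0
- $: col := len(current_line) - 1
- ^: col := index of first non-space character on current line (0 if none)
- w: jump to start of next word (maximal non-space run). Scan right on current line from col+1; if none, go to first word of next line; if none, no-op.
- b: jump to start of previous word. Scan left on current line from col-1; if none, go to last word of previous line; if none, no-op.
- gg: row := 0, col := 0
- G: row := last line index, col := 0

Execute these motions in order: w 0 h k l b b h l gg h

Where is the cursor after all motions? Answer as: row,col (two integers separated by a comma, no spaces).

Answer: 0,0

Derivation:
After 1 (w): row=0 col=6 char='l'
After 2 (0): row=0 col=0 char='t'
After 3 (h): row=0 col=0 char='t'
After 4 (k): row=0 col=0 char='t'
After 5 (l): row=0 col=1 char='r'
After 6 (b): row=0 col=0 char='t'
After 7 (b): row=0 col=0 char='t'
After 8 (h): row=0 col=0 char='t'
After 9 (l): row=0 col=1 char='r'
After 10 (gg): row=0 col=0 char='t'
After 11 (h): row=0 col=0 char='t'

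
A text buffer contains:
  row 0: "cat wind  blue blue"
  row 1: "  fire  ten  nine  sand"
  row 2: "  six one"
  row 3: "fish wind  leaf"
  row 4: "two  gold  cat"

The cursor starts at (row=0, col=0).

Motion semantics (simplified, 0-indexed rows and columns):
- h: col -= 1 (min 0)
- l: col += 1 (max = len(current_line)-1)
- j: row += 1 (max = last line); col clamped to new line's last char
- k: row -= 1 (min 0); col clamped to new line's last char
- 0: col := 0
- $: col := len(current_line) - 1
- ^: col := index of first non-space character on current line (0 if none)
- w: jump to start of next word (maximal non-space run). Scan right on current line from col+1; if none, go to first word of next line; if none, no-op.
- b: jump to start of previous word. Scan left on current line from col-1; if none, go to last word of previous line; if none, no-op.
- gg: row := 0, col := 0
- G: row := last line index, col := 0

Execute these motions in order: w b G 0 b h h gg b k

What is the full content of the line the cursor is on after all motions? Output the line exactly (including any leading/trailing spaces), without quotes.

Answer: cat wind  blue blue

Derivation:
After 1 (w): row=0 col=4 char='w'
After 2 (b): row=0 col=0 char='c'
After 3 (G): row=4 col=0 char='t'
After 4 (0): row=4 col=0 char='t'
After 5 (b): row=3 col=11 char='l'
After 6 (h): row=3 col=10 char='_'
After 7 (h): row=3 col=9 char='_'
After 8 (gg): row=0 col=0 char='c'
After 9 (b): row=0 col=0 char='c'
After 10 (k): row=0 col=0 char='c'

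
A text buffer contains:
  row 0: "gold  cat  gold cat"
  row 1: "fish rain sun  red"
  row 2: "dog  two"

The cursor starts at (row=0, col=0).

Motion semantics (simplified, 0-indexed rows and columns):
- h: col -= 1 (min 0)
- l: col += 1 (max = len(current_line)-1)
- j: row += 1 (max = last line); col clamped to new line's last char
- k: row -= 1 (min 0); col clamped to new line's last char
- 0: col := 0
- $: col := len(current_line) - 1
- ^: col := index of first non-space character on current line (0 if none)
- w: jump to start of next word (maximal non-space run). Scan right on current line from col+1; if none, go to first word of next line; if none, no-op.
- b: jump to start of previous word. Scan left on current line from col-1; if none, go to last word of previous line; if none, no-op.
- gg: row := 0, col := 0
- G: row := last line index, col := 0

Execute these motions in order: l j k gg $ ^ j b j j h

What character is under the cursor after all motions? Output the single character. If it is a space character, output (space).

Answer: w

Derivation:
After 1 (l): row=0 col=1 char='o'
After 2 (j): row=1 col=1 char='i'
After 3 (k): row=0 col=1 char='o'
After 4 (gg): row=0 col=0 char='g'
After 5 ($): row=0 col=18 char='t'
After 6 (^): row=0 col=0 char='g'
After 7 (j): row=1 col=0 char='f'
After 8 (b): row=0 col=16 char='c'
After 9 (j): row=1 col=16 char='e'
After 10 (j): row=2 col=7 char='o'
After 11 (h): row=2 col=6 char='w'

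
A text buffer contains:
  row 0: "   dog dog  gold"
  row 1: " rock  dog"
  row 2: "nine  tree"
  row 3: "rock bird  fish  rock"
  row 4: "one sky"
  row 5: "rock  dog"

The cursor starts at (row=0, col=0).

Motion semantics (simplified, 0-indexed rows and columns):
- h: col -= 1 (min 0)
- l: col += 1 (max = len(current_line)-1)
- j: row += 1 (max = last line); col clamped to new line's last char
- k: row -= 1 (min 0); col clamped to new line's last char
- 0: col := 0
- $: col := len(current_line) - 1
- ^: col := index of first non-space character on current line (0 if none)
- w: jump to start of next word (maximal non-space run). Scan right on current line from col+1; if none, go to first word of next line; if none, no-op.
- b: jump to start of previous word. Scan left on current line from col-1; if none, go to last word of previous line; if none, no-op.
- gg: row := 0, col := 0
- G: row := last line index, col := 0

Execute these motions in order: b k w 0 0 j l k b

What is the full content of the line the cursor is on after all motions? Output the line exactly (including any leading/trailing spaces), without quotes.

Answer:    dog dog  gold

Derivation:
After 1 (b): row=0 col=0 char='_'
After 2 (k): row=0 col=0 char='_'
After 3 (w): row=0 col=3 char='d'
After 4 (0): row=0 col=0 char='_'
After 5 (0): row=0 col=0 char='_'
After 6 (j): row=1 col=0 char='_'
After 7 (l): row=1 col=1 char='r'
After 8 (k): row=0 col=1 char='_'
After 9 (b): row=0 col=1 char='_'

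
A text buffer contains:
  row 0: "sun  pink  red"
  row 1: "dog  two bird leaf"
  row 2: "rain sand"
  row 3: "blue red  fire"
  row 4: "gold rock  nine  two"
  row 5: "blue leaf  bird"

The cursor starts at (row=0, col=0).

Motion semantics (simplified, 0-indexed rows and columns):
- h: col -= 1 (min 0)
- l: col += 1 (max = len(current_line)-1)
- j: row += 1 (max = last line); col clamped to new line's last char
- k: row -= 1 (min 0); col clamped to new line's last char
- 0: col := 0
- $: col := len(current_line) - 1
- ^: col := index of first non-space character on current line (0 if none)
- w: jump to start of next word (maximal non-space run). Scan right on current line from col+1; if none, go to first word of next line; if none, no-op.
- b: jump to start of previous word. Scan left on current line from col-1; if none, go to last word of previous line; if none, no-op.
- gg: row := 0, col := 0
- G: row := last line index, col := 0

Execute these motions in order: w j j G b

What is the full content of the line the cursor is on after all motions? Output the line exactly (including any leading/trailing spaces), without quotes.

Answer: gold rock  nine  two

Derivation:
After 1 (w): row=0 col=5 char='p'
After 2 (j): row=1 col=5 char='t'
After 3 (j): row=2 col=5 char='s'
After 4 (G): row=5 col=0 char='b'
After 5 (b): row=4 col=17 char='t'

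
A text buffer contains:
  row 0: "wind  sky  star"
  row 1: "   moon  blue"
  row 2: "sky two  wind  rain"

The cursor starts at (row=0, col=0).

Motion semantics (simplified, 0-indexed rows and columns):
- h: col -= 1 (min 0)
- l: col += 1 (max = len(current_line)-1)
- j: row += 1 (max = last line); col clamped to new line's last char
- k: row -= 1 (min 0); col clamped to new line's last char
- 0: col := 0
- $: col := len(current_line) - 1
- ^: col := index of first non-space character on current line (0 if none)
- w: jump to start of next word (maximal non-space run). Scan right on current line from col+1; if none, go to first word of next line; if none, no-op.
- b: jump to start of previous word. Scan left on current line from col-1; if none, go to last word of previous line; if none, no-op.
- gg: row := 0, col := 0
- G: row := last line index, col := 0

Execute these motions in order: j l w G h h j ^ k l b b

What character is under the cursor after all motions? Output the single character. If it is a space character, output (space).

After 1 (j): row=1 col=0 char='_'
After 2 (l): row=1 col=1 char='_'
After 3 (w): row=1 col=3 char='m'
After 4 (G): row=2 col=0 char='s'
After 5 (h): row=2 col=0 char='s'
After 6 (h): row=2 col=0 char='s'
After 7 (j): row=2 col=0 char='s'
After 8 (^): row=2 col=0 char='s'
After 9 (k): row=1 col=0 char='_'
After 10 (l): row=1 col=1 char='_'
After 11 (b): row=0 col=11 char='s'
After 12 (b): row=0 col=6 char='s'

Answer: s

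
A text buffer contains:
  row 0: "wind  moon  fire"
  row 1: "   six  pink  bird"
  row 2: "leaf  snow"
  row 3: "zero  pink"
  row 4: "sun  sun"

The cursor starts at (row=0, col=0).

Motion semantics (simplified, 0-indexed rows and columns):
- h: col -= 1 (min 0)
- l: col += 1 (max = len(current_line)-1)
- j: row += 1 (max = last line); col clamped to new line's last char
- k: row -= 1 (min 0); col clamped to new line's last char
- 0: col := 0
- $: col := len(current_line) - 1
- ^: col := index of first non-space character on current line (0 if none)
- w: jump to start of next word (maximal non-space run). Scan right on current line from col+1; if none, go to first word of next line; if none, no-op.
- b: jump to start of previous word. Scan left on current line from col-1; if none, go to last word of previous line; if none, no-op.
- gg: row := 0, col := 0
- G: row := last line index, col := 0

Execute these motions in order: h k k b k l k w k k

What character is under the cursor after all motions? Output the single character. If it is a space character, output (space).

After 1 (h): row=0 col=0 char='w'
After 2 (k): row=0 col=0 char='w'
After 3 (k): row=0 col=0 char='w'
After 4 (b): row=0 col=0 char='w'
After 5 (k): row=0 col=0 char='w'
After 6 (l): row=0 col=1 char='i'
After 7 (k): row=0 col=1 char='i'
After 8 (w): row=0 col=6 char='m'
After 9 (k): row=0 col=6 char='m'
After 10 (k): row=0 col=6 char='m'

Answer: m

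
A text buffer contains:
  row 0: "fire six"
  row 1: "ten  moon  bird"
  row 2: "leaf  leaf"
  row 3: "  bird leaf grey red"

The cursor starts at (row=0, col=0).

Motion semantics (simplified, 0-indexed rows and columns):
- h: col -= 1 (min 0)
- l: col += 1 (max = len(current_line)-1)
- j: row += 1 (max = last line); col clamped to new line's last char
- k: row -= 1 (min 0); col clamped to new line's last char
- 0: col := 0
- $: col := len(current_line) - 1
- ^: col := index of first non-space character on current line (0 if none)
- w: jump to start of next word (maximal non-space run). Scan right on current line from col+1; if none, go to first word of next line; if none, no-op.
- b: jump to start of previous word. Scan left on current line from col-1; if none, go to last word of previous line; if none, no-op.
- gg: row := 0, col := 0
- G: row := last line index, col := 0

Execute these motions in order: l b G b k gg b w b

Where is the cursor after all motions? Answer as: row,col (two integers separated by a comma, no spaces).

Answer: 0,0

Derivation:
After 1 (l): row=0 col=1 char='i'
After 2 (b): row=0 col=0 char='f'
After 3 (G): row=3 col=0 char='_'
After 4 (b): row=2 col=6 char='l'
After 5 (k): row=1 col=6 char='o'
After 6 (gg): row=0 col=0 char='f'
After 7 (b): row=0 col=0 char='f'
After 8 (w): row=0 col=5 char='s'
After 9 (b): row=0 col=0 char='f'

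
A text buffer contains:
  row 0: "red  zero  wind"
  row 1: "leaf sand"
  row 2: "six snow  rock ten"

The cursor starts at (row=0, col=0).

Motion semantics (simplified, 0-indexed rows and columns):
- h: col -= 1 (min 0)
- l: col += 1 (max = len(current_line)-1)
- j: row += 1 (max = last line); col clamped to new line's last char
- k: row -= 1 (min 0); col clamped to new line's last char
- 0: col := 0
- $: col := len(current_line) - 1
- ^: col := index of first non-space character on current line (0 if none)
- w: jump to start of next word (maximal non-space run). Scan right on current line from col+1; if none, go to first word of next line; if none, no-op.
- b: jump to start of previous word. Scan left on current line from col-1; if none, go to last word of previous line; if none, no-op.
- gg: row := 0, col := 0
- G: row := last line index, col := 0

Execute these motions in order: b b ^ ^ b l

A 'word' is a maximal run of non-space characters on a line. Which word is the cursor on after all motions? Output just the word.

Answer: red

Derivation:
After 1 (b): row=0 col=0 char='r'
After 2 (b): row=0 col=0 char='r'
After 3 (^): row=0 col=0 char='r'
After 4 (^): row=0 col=0 char='r'
After 5 (b): row=0 col=0 char='r'
After 6 (l): row=0 col=1 char='e'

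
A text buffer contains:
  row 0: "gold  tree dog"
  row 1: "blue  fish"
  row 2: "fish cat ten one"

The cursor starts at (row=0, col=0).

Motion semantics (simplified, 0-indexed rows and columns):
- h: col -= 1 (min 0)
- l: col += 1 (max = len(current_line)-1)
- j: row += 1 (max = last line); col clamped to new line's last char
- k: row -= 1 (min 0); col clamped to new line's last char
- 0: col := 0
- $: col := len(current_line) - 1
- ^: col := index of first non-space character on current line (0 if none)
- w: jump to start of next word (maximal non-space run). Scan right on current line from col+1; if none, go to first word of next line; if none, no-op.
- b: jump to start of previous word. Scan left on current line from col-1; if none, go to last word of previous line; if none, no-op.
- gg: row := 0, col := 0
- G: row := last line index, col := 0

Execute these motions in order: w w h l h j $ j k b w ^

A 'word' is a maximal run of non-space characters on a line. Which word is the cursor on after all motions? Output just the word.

Answer: fish

Derivation:
After 1 (w): row=0 col=6 char='t'
After 2 (w): row=0 col=11 char='d'
After 3 (h): row=0 col=10 char='_'
After 4 (l): row=0 col=11 char='d'
After 5 (h): row=0 col=10 char='_'
After 6 (j): row=1 col=9 char='h'
After 7 ($): row=1 col=9 char='h'
After 8 (j): row=2 col=9 char='t'
After 9 (k): row=1 col=9 char='h'
After 10 (b): row=1 col=6 char='f'
After 11 (w): row=2 col=0 char='f'
After 12 (^): row=2 col=0 char='f'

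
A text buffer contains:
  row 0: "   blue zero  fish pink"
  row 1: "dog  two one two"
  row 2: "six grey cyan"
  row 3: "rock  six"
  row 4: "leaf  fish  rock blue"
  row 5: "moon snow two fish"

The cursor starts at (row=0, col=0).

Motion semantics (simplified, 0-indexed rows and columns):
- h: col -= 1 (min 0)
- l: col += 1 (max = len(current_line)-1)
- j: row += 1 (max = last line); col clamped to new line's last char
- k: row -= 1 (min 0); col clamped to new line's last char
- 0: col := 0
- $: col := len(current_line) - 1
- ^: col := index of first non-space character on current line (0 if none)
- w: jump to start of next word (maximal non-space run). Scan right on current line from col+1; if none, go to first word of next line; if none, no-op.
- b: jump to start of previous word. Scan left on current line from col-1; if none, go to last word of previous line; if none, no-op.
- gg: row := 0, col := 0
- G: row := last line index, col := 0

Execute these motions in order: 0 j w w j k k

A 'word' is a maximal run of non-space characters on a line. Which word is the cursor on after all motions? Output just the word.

Answer: zero

Derivation:
After 1 (0): row=0 col=0 char='_'
After 2 (j): row=1 col=0 char='d'
After 3 (w): row=1 col=5 char='t'
After 4 (w): row=1 col=9 char='o'
After 5 (j): row=2 col=9 char='c'
After 6 (k): row=1 col=9 char='o'
After 7 (k): row=0 col=9 char='e'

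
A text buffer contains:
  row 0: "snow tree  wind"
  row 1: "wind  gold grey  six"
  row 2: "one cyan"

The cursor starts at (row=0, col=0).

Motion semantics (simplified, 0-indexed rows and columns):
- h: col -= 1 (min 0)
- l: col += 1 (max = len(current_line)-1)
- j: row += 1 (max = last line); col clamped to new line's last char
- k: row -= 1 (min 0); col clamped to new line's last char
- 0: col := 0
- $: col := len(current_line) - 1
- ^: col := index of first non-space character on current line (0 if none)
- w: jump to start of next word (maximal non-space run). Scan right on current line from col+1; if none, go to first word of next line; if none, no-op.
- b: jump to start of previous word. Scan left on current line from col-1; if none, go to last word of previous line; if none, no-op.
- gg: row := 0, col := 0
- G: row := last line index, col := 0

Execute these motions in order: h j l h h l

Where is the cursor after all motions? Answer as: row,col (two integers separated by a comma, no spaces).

After 1 (h): row=0 col=0 char='s'
After 2 (j): row=1 col=0 char='w'
After 3 (l): row=1 col=1 char='i'
After 4 (h): row=1 col=0 char='w'
After 5 (h): row=1 col=0 char='w'
After 6 (l): row=1 col=1 char='i'

Answer: 1,1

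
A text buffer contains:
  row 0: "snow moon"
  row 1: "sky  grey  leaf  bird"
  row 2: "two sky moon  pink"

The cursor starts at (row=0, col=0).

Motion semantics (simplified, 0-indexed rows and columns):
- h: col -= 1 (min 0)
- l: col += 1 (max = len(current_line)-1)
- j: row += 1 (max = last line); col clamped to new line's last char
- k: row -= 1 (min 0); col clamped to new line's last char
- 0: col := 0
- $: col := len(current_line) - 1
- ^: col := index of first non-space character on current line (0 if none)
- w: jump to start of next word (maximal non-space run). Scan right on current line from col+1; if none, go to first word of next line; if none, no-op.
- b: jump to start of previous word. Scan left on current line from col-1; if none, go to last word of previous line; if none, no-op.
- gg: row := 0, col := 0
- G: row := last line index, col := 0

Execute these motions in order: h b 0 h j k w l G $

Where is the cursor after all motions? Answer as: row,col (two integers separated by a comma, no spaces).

After 1 (h): row=0 col=0 char='s'
After 2 (b): row=0 col=0 char='s'
After 3 (0): row=0 col=0 char='s'
After 4 (h): row=0 col=0 char='s'
After 5 (j): row=1 col=0 char='s'
After 6 (k): row=0 col=0 char='s'
After 7 (w): row=0 col=5 char='m'
After 8 (l): row=0 col=6 char='o'
After 9 (G): row=2 col=0 char='t'
After 10 ($): row=2 col=17 char='k'

Answer: 2,17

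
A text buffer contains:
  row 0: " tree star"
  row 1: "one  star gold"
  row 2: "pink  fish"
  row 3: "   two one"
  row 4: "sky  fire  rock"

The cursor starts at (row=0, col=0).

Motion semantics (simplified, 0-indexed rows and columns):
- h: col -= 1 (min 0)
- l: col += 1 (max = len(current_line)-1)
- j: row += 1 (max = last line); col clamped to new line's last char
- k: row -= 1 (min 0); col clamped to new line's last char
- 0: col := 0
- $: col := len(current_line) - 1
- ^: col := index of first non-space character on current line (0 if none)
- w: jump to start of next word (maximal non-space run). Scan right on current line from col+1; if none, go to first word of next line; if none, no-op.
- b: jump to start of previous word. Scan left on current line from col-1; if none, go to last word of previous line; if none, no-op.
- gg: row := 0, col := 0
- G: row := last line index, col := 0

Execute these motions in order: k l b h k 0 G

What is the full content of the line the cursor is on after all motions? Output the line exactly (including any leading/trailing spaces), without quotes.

After 1 (k): row=0 col=0 char='_'
After 2 (l): row=0 col=1 char='t'
After 3 (b): row=0 col=1 char='t'
After 4 (h): row=0 col=0 char='_'
After 5 (k): row=0 col=0 char='_'
After 6 (0): row=0 col=0 char='_'
After 7 (G): row=4 col=0 char='s'

Answer: sky  fire  rock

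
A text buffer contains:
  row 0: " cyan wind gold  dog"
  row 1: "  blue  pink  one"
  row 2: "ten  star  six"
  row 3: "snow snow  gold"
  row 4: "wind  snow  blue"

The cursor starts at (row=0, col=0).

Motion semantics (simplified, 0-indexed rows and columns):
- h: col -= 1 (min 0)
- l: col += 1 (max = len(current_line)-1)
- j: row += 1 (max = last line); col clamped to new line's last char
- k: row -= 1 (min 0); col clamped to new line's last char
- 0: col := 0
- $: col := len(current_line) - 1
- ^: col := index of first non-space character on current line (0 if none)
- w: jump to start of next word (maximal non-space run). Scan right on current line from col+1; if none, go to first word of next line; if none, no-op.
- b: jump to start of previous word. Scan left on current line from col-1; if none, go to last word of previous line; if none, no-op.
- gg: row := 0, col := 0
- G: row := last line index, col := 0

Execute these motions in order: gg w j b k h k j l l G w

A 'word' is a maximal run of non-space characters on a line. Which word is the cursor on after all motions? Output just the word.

Answer: snow

Derivation:
After 1 (gg): row=0 col=0 char='_'
After 2 (w): row=0 col=1 char='c'
After 3 (j): row=1 col=1 char='_'
After 4 (b): row=0 col=17 char='d'
After 5 (k): row=0 col=17 char='d'
After 6 (h): row=0 col=16 char='_'
After 7 (k): row=0 col=16 char='_'
After 8 (j): row=1 col=16 char='e'
After 9 (l): row=1 col=16 char='e'
After 10 (l): row=1 col=16 char='e'
After 11 (G): row=4 col=0 char='w'
After 12 (w): row=4 col=6 char='s'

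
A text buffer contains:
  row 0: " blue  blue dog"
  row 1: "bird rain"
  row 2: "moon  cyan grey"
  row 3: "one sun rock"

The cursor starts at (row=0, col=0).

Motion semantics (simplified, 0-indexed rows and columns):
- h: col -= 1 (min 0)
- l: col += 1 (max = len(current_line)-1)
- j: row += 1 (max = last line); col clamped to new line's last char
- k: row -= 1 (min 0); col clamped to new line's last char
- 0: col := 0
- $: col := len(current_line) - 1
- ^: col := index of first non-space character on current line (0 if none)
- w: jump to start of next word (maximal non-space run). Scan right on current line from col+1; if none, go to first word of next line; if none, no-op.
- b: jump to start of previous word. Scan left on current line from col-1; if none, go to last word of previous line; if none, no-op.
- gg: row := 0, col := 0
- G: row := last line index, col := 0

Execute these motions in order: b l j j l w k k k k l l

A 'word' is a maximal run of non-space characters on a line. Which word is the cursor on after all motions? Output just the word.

Answer: blue

Derivation:
After 1 (b): row=0 col=0 char='_'
After 2 (l): row=0 col=1 char='b'
After 3 (j): row=1 col=1 char='i'
After 4 (j): row=2 col=1 char='o'
After 5 (l): row=2 col=2 char='o'
After 6 (w): row=2 col=6 char='c'
After 7 (k): row=1 col=6 char='a'
After 8 (k): row=0 col=6 char='_'
After 9 (k): row=0 col=6 char='_'
After 10 (k): row=0 col=6 char='_'
After 11 (l): row=0 col=7 char='b'
After 12 (l): row=0 col=8 char='l'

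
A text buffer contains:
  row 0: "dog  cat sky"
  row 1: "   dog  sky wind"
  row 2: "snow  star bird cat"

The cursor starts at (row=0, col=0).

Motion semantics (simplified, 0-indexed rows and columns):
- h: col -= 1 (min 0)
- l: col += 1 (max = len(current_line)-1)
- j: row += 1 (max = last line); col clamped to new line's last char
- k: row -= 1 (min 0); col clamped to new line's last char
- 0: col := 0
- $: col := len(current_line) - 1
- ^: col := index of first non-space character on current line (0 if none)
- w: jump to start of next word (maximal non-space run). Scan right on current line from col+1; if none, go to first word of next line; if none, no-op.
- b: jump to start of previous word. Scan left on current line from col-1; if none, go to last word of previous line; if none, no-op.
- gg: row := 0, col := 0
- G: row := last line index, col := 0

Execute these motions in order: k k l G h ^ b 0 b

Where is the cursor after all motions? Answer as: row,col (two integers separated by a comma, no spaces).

Answer: 0,9

Derivation:
After 1 (k): row=0 col=0 char='d'
After 2 (k): row=0 col=0 char='d'
After 3 (l): row=0 col=1 char='o'
After 4 (G): row=2 col=0 char='s'
After 5 (h): row=2 col=0 char='s'
After 6 (^): row=2 col=0 char='s'
After 7 (b): row=1 col=12 char='w'
After 8 (0): row=1 col=0 char='_'
After 9 (b): row=0 col=9 char='s'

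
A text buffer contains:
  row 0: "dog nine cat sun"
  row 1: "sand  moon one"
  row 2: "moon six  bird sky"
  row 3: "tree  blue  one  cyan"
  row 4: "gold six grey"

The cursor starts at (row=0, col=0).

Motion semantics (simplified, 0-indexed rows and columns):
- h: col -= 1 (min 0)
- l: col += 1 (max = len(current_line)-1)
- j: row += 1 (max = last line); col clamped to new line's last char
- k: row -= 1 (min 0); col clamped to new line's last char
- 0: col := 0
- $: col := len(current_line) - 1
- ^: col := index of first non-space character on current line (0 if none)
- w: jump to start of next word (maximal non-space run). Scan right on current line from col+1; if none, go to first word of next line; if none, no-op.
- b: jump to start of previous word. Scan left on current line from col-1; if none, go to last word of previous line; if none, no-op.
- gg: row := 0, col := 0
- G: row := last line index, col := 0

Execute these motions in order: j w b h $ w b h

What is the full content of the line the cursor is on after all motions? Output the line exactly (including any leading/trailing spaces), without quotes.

Answer: sand  moon one

Derivation:
After 1 (j): row=1 col=0 char='s'
After 2 (w): row=1 col=6 char='m'
After 3 (b): row=1 col=0 char='s'
After 4 (h): row=1 col=0 char='s'
After 5 ($): row=1 col=13 char='e'
After 6 (w): row=2 col=0 char='m'
After 7 (b): row=1 col=11 char='o'
After 8 (h): row=1 col=10 char='_'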